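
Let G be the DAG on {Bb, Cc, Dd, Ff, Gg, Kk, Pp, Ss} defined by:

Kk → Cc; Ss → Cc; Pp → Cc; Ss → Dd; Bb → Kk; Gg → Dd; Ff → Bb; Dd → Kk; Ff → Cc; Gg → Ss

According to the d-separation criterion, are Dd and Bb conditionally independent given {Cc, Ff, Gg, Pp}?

We examine all 6 paths between Dd and Bb:
Path 1: Dd ← Gg → Ss → Cc ← Kk ← Bb
  Gg is a fork here and Gg is conditioned on, so the path is blocked at Gg.
Path 2: Dd ← Gg → Ss → Cc ← Ff → Bb
  Gg is a fork here and Gg is conditioned on, so the path is blocked at Gg.
Path 3: Dd → Kk → Cc ← Ff → Bb
  Ff is a fork here and Ff is conditioned on, so the path is blocked at Ff.
Path 4: Dd → Kk ← Bb
  Kk is a collider and its descendant Cc is conditioned on, which opens it — no node blocks this path, so it is active.
Path 5: Dd ← Ss → Cc ← Kk ← Bb
  Ss is a fork and Ss is not conditioned on; Cc is a collider and Cc is conditioned on, which opens it; Kk is a chain and Kk is not conditioned on — no node blocks this path, so it is active.
Path 6: Dd ← Ss → Cc ← Ff → Bb
  Ff is a fork here and Ff is conditioned on, so the path is blocked at Ff.
Since the path Dd → Kk ← Bb is active, Dd and Bb are not d-separated given {Cc, Ff, Gg, Pp}.

No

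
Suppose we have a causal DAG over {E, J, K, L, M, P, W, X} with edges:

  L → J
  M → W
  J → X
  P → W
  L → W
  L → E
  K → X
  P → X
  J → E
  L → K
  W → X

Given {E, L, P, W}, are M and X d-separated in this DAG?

Yes

5 paths connect M and X; each must be blocked for d-separation to hold:
Path 1: M → W ← P → X
  P is a fork here and P is conditioned on, so the path is blocked at P.
Path 2: M → W ← L → K → X
  L is a fork here and L is conditioned on, so the path is blocked at L.
Path 3: M → W ← L → J → X
  L is a fork here and L is conditioned on, so the path is blocked at L.
Path 4: M → W ← L → E ← J → X
  L is a fork here and L is conditioned on, so the path is blocked at L.
Path 5: M → W → X
  W is a chain here and W is conditioned on, so the path is blocked at W.
All paths are blocked; M ⊥ X | {E, L, P, W} holds.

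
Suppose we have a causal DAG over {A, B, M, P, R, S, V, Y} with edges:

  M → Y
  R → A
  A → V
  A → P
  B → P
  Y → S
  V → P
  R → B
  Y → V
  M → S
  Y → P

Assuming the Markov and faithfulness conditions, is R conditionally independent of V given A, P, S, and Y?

No — R and V are not d-separated given {A, P, S, Y}.

There are 6 undirected paths between R and V; checking each against the conditioning set {A, P, S, Y}:
Path 1: R → B → P ← Y → V
  Y is a fork here and Y is conditioned on, so the path is blocked at Y.
Path 2: R → B → P ← V
  B is a chain and B is not conditioned on; P is a collider and P is conditioned on, which opens it — no node blocks this path, so it is active.
Path 3: R → B → P ← A → V
  A is a fork here and A is conditioned on, so the path is blocked at A.
Path 4: R → A → P ← Y → V
  A is a chain here and A is conditioned on, so the path is blocked at A.
Path 5: R → A → P ← V
  A is a chain here and A is conditioned on, so the path is blocked at A.
Path 6: R → A → V
  A is a chain here and A is conditioned on, so the path is blocked at A.
Because an active path exists, R and V are not d-separated.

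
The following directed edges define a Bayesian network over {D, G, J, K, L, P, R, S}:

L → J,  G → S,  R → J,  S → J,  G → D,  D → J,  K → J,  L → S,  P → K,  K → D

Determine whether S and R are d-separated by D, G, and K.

Yes — S and R are d-separated given {D, G, K}.

Enumerating the 4 paths from S to R and testing each for blocking by {D, G, K}:
  1. S ← G → D ← K → J ← R — G:fork[blocks]; D:collider[open]; K:fork[blocks]; J:collider[blocks] ⇒ blocked
  2. S ← G → D → J ← R — G:fork[blocks]; D:chain[blocks]; J:collider[blocks] ⇒ blocked
  3. S → J ← R — J:collider[blocks] ⇒ blocked
  4. S ← L → J ← R — L:fork[open]; J:collider[blocks] ⇒ blocked
Since every path is blocked, d-separation holds.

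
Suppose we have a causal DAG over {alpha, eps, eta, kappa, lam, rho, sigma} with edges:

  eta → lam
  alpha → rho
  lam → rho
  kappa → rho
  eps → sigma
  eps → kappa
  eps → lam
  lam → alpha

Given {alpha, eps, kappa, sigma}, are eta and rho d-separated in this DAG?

No

3 paths connect eta and rho; each must be blocked for d-separation to hold:
  1. eta → lam ← eps → kappa → rho — lam:collider[open]; eps:fork[blocks]; kappa:chain[blocks] ⇒ blocked
  2. eta → lam → rho — lam:chain[open] ⇒ active
  3. eta → lam → alpha → rho — lam:chain[open]; alpha:chain[blocks] ⇒ blocked
Since the path eta → lam → rho is active, eta and rho are not d-separated given {alpha, eps, kappa, sigma}.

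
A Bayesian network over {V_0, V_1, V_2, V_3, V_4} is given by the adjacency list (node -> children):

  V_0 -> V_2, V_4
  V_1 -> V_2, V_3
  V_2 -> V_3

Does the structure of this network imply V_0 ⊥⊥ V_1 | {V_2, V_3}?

No — V_0 and V_1 are not d-separated given {V_2, V_3}.

We examine all 2 paths between V_0 and V_1:
Path 1: V_0 → V_2 ← V_1
  V_2 is a collider and V_2 is conditioned on, which opens it — no node blocks this path, so it is active.
Path 2: V_0 → V_2 → V_3 ← V_1
  V_2 is a chain here and V_2 is conditioned on, so the path is blocked at V_2.
Since the path V_0 → V_2 ← V_1 is active, V_0 and V_1 are not d-separated given {V_2, V_3}.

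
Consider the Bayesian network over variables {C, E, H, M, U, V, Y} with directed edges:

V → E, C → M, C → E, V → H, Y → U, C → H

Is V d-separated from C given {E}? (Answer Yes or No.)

No

There are 2 undirected paths between V and C; checking each against the conditioning set {E}:
  1. V → H ← C — H:collider[blocks] ⇒ blocked
  2. V → E ← C — E:collider[open] ⇒ active
Since the path V → E ← C is active, V and C are not d-separated given {E}.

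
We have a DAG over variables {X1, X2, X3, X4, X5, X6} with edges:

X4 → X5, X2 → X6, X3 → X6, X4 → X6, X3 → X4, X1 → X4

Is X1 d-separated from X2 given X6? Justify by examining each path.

We examine all 2 paths between X1 and X2:
  1. X1 → X4 ← X3 → X6 ← X2 — X4:collider[open]; X3:fork[open]; X6:collider[open] ⇒ active
  2. X1 → X4 → X6 ← X2 — X4:chain[open]; X6:collider[open] ⇒ active
Because an active path exists, X1 and X2 are not d-separated.

No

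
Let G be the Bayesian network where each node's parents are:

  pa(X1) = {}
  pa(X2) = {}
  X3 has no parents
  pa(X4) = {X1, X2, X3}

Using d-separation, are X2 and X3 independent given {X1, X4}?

The only undirected path from X2 to X3 is:
Path 1: X2 → X4 ← X3
  X4 is a collider and X4 is conditioned on, which opens it — no node blocks this path, so it is active.
Since the path X2 → X4 ← X3 is active, X2 and X3 are not d-separated given {X1, X4}.

No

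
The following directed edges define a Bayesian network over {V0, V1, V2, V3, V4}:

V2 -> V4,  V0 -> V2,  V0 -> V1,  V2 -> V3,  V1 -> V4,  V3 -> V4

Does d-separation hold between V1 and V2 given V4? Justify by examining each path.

Enumerating the 3 paths from V1 to V2 and testing each for blocking by {V4}:
Path 1: V1 → V4 ← V3 ← V2
  V4 is a collider and V4 is conditioned on, which opens it; V3 is a chain and V3 is not conditioned on — no node blocks this path, so it is active.
Path 2: V1 → V4 ← V2
  V4 is a collider and V4 is conditioned on, which opens it — no node blocks this path, so it is active.
Path 3: V1 ← V0 → V2
  V0 is a fork and V0 is not conditioned on — no node blocks this path, so it is active.
Because an active path exists, V1 and V2 are not d-separated.

No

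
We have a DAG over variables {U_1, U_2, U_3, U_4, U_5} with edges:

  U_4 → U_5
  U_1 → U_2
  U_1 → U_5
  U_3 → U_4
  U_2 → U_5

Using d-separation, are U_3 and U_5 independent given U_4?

Yes

Only one path connects U_3 and U_5:
Path 1: U_3 → U_4 → U_5
  U_4 is a chain here and U_4 is conditioned on, so the path is blocked at U_4.
Since every path is blocked, d-separation holds.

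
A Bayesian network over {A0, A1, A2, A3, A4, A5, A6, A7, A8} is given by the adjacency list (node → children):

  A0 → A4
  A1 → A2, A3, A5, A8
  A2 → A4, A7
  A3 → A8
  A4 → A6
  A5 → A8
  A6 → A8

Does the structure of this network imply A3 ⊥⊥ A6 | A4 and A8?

We examine all 6 paths between A3 and A6:
  1. A3 → A8 ← A1 → A2 → A4 → A6 — A8:collider[open]; A1:fork[open]; A2:chain[open]; A4:chain[blocks] ⇒ blocked
  2. A3 → A8 ← A5 ← A1 → A2 → A4 → A6 — A8:collider[open]; A5:chain[open]; A1:fork[open]; A2:chain[open]; A4:chain[blocks] ⇒ blocked
  3. A3 → A8 ← A6 — A8:collider[open] ⇒ active
  4. A3 ← A1 → A8 ← A6 — A1:fork[open]; A8:collider[open] ⇒ active
  5. A3 ← A1 → A5 → A8 ← A6 — A1:fork[open]; A5:chain[open]; A8:collider[open] ⇒ active
  6. A3 ← A1 → A2 → A4 → A6 — A1:fork[open]; A2:chain[open]; A4:chain[blocks] ⇒ blocked
Because an active path exists, A3 and A6 are not d-separated.

No — A3 and A6 are not d-separated given {A4, A8}.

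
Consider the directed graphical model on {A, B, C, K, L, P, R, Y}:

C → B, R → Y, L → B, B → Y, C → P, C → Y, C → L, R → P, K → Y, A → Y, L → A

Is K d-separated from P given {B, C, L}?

There are 6 undirected paths between K and P; checking each against the conditioning set {B, C, L}:
Path 1: K → Y ← B ← C → P
  Y is a collider here and neither Y nor any of its descendants is conditioned on, so the collider stays closed — the path is blocked at Y.
Path 2: K → Y ← B ← L ← C → P
  Y is a collider here and neither Y nor any of its descendants is conditioned on, so the collider stays closed — the path is blocked at Y.
Path 3: K → Y ← C → P
  Y is a collider here and neither Y nor any of its descendants is conditioned on, so the collider stays closed — the path is blocked at Y.
Path 4: K → Y ← A ← L → B ← C → P
  Y is a collider here and neither Y nor any of its descendants is conditioned on, so the collider stays closed — the path is blocked at Y.
Path 5: K → Y ← A ← L ← C → P
  Y is a collider here and neither Y nor any of its descendants is conditioned on, so the collider stays closed — the path is blocked at Y.
Path 6: K → Y ← R → P
  Y is a collider here and neither Y nor any of its descendants is conditioned on, so the collider stays closed — the path is blocked at Y.
Since every path is blocked, d-separation holds.

Yes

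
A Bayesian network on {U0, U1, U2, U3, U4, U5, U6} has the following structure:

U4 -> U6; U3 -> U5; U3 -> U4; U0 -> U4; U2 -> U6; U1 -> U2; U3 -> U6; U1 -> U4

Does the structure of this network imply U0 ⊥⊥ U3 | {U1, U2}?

Yes

3 paths connect U0 and U3; each must be blocked for d-separation to hold:
Path 1: U0 → U4 ← U3
  U4 is a collider here and neither U4 nor any of its descendants is conditioned on, so the collider stays closed — the path is blocked at U4.
Path 2: U0 → U4 → U6 ← U3
  U6 is a collider here and neither U6 nor any of its descendants is conditioned on, so the collider stays closed — the path is blocked at U6.
Path 3: U0 → U4 ← U1 → U2 → U6 ← U3
  U4 is a collider here and neither U4 nor any of its descendants is conditioned on, so the collider stays closed — the path is blocked at U4.
Since every path is blocked, d-separation holds.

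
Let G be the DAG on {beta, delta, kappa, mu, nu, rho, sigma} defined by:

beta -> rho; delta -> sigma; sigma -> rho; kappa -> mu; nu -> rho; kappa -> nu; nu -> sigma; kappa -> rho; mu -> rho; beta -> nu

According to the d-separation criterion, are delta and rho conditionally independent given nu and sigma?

Yes — delta and rho are d-separated given {nu, sigma}.

5 paths connect delta and rho; each must be blocked for d-separation to hold:
Path 1: delta → sigma → rho
  sigma is a chain here and sigma is conditioned on, so the path is blocked at sigma.
Path 2: delta → sigma ← nu ← kappa → mu → rho
  nu is a chain here and nu is conditioned on, so the path is blocked at nu.
Path 3: delta → sigma ← nu ← kappa → rho
  nu is a chain here and nu is conditioned on, so the path is blocked at nu.
Path 4: delta → sigma ← nu → rho
  nu is a fork here and nu is conditioned on, so the path is blocked at nu.
Path 5: delta → sigma ← nu ← beta → rho
  nu is a chain here and nu is conditioned on, so the path is blocked at nu.
Every path is blocked, so delta and rho are d-separated given {nu, sigma}.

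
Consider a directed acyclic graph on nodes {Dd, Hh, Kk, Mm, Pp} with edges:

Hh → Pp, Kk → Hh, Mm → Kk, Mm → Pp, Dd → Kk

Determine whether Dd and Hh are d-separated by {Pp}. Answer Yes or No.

2 paths connect Dd and Hh; each must be blocked for d-separation to hold:
Path 1: Dd → Kk ← Mm → Pp ← Hh
  Kk is a collider and its descendant Pp is conditioned on, which opens it; Mm is a fork and Mm is not conditioned on; Pp is a collider and Pp is conditioned on, which opens it — no node blocks this path, so it is active.
Path 2: Dd → Kk → Hh
  Kk is a chain and Kk is not conditioned on — no node blocks this path, so it is active.
Because an active path exists, Dd and Hh are not d-separated.

No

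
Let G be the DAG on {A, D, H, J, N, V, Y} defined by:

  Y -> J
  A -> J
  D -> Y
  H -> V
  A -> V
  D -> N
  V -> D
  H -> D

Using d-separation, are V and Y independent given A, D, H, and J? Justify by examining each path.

We examine all 3 paths between V and Y:
  1. V → D → Y — D:chain[blocks] ⇒ blocked
  2. V ← A → J ← Y — A:fork[blocks]; J:collider[open] ⇒ blocked
  3. V ← H → D → Y — H:fork[blocks]; D:chain[blocks] ⇒ blocked
All paths are blocked; V ⊥ Y | {A, D, H, J} holds.

Yes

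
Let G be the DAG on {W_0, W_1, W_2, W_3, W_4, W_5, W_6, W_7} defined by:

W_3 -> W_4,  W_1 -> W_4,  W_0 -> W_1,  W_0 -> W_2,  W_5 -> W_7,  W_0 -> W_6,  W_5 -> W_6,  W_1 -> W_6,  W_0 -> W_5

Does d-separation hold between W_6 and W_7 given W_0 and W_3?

Enumerating the 3 paths from W_6 to W_7 and testing each for blocking by {W_0, W_3}:
Path 1: W_6 ← W_0 → W_5 → W_7
  W_0 is a fork here and W_0 is conditioned on, so the path is blocked at W_0.
Path 2: W_6 ← W_5 → W_7
  W_5 is a fork and W_5 is not conditioned on — no node blocks this path, so it is active.
Path 3: W_6 ← W_1 ← W_0 → W_5 → W_7
  W_0 is a fork here and W_0 is conditioned on, so the path is blocked at W_0.
At least one path is unblocked, so d-separation fails.

No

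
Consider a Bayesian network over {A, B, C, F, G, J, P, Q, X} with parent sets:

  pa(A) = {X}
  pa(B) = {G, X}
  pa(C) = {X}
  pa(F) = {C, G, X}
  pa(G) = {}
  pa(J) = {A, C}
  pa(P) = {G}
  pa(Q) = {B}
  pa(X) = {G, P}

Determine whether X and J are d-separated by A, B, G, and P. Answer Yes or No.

We examine all 6 paths between X and J:
  1. X ← P ← G → F ← C → J — P:chain[blocks]; G:fork[blocks]; F:collider[blocks]; C:fork[open] ⇒ blocked
  2. X → A → J — A:chain[blocks] ⇒ blocked
  3. X ← G → F ← C → J — G:fork[blocks]; F:collider[blocks]; C:fork[open] ⇒ blocked
  4. X → B ← G → F ← C → J — B:collider[open]; G:fork[blocks]; F:collider[blocks]; C:fork[open] ⇒ blocked
  5. X → C → J — C:chain[open] ⇒ active
  6. X → F ← C → J — F:collider[blocks]; C:fork[open] ⇒ blocked
Because an active path exists, X and J are not d-separated.

No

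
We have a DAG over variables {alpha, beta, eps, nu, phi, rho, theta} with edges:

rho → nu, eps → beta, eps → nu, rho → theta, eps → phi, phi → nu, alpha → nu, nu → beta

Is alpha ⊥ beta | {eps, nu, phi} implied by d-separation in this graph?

There are 3 undirected paths between alpha and beta; checking each against the conditioning set {eps, nu, phi}:
  1. alpha → nu ← phi ← eps → beta — nu:collider[open]; phi:chain[blocks]; eps:fork[blocks] ⇒ blocked
  2. alpha → nu ← eps → beta — nu:collider[open]; eps:fork[blocks] ⇒ blocked
  3. alpha → nu → beta — nu:chain[blocks] ⇒ blocked
Since every path is blocked, d-separation holds.

Yes — alpha and beta are d-separated given {eps, nu, phi}.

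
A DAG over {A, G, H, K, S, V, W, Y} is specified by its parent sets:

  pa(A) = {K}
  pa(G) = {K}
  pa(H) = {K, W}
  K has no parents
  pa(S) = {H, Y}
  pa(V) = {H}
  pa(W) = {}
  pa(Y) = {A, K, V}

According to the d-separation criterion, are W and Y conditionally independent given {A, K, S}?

Enumerating the 4 paths from W to Y and testing each for blocking by {A, K, S}:
  1. W → H ← K → A → Y — H:collider[open]; K:fork[blocks]; A:chain[blocks] ⇒ blocked
  2. W → H ← K → Y — H:collider[open]; K:fork[blocks] ⇒ blocked
  3. W → H → S ← Y — H:chain[open]; S:collider[open] ⇒ active
  4. W → H → V → Y — H:chain[open]; V:chain[open] ⇒ active
At least one path is unblocked, so d-separation fails.

No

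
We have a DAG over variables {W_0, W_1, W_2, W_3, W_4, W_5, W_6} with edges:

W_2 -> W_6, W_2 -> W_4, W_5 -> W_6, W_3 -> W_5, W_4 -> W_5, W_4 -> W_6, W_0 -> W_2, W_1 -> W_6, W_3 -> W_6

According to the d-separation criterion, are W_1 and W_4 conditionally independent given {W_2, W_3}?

Enumerating the 4 paths from W_1 to W_4 and testing each for blocking by {W_2, W_3}:
  1. W_1 → W_6 ← W_2 → W_4 — W_6:collider[blocks]; W_2:fork[blocks] ⇒ blocked
  2. W_1 → W_6 ← W_5 ← W_4 — W_6:collider[blocks]; W_5:chain[open] ⇒ blocked
  3. W_1 → W_6 ← W_4 — W_6:collider[blocks] ⇒ blocked
  4. W_1 → W_6 ← W_3 → W_5 ← W_4 — W_6:collider[blocks]; W_3:fork[blocks]; W_5:collider[blocks] ⇒ blocked
All paths are blocked; W_1 ⊥ W_4 | {W_2, W_3} holds.

Yes — W_1 and W_4 are d-separated given {W_2, W_3}.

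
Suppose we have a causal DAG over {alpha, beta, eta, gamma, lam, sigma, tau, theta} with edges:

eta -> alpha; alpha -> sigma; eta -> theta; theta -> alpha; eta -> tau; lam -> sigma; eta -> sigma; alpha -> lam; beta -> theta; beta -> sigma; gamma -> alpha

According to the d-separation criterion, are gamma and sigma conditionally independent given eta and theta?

Enumerating the 6 paths from gamma to sigma and testing each for blocking by {eta, theta}:
Path 1: gamma → alpha → sigma
  alpha is a chain and alpha is not conditioned on — no node blocks this path, so it is active.
Path 2: gamma → alpha ← eta → sigma
  alpha is a collider here and neither alpha nor any of its descendants is conditioned on, so the collider stays closed — the path is blocked at alpha.
Path 3: gamma → alpha ← eta → theta ← beta → sigma
  alpha is a collider here and neither alpha nor any of its descendants is conditioned on, so the collider stays closed — the path is blocked at alpha.
Path 4: gamma → alpha → lam → sigma
  alpha is a chain and alpha is not conditioned on; lam is a chain and lam is not conditioned on — no node blocks this path, so it is active.
Path 5: gamma → alpha ← theta ← eta → sigma
  alpha is a collider here and neither alpha nor any of its descendants is conditioned on, so the collider stays closed — the path is blocked at alpha.
Path 6: gamma → alpha ← theta ← beta → sigma
  alpha is a collider here and neither alpha nor any of its descendants is conditioned on, so the collider stays closed — the path is blocked at alpha.
Because an active path exists, gamma and sigma are not d-separated.

No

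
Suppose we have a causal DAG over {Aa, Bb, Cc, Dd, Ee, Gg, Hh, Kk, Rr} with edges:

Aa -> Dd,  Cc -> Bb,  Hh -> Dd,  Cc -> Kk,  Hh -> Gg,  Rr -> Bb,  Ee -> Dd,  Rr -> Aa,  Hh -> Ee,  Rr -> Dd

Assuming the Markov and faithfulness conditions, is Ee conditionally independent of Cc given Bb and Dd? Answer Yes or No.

No — Ee and Cc are not d-separated given {Bb, Dd}.

Enumerating the 4 paths from Ee to Cc and testing each for blocking by {Bb, Dd}:
Path 1: Ee ← Hh → Dd ← Aa ← Rr → Bb ← Cc
  Hh is a fork and Hh is not conditioned on; Dd is a collider and Dd is conditioned on, which opens it; Aa is a chain and Aa is not conditioned on; Rr is a fork and Rr is not conditioned on; Bb is a collider and Bb is conditioned on, which opens it — no node blocks this path, so it is active.
Path 2: Ee ← Hh → Dd ← Rr → Bb ← Cc
  Hh is a fork and Hh is not conditioned on; Dd is a collider and Dd is conditioned on, which opens it; Rr is a fork and Rr is not conditioned on; Bb is a collider and Bb is conditioned on, which opens it — no node blocks this path, so it is active.
Path 3: Ee → Dd ← Aa ← Rr → Bb ← Cc
  Dd is a collider and Dd is conditioned on, which opens it; Aa is a chain and Aa is not conditioned on; Rr is a fork and Rr is not conditioned on; Bb is a collider and Bb is conditioned on, which opens it — no node blocks this path, so it is active.
Path 4: Ee → Dd ← Rr → Bb ← Cc
  Dd is a collider and Dd is conditioned on, which opens it; Rr is a fork and Rr is not conditioned on; Bb is a collider and Bb is conditioned on, which opens it — no node blocks this path, so it is active.
At least one path is unblocked, so d-separation fails.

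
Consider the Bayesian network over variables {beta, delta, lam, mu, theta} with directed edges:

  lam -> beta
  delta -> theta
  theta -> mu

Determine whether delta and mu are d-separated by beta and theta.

There is one path between delta and mu:
Path 1: delta → theta → mu
  theta is a chain here and theta is conditioned on, so the path is blocked at theta.
Since every path is blocked, d-separation holds.

Yes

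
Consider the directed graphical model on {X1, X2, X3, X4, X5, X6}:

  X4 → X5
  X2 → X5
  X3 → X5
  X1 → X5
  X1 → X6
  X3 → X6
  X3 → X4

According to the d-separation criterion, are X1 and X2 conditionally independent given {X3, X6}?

Yes

There are 3 undirected paths between X1 and X2; checking each against the conditioning set {X3, X6}:
Path 1: X1 → X6 ← X3 → X4 → X5 ← X2
  X3 is a fork here and X3 is conditioned on, so the path is blocked at X3.
Path 2: X1 → X6 ← X3 → X5 ← X2
  X3 is a fork here and X3 is conditioned on, so the path is blocked at X3.
Path 3: X1 → X5 ← X2
  X5 is a collider here and neither X5 nor any of its descendants is conditioned on, so the collider stays closed — the path is blocked at X5.
All paths are blocked; X1 ⊥ X2 | {X3, X6} holds.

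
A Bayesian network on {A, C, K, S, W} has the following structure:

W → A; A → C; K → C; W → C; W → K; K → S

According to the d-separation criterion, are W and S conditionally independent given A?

Enumerating the 3 paths from W to S and testing each for blocking by {A}:
Path 1: W → C ← K → S
  C is a collider here and neither C nor any of its descendants is conditioned on, so the collider stays closed — the path is blocked at C.
Path 2: W → K → S
  K is a chain and K is not conditioned on — no node blocks this path, so it is active.
Path 3: W → A → C ← K → S
  A is a chain here and A is conditioned on, so the path is blocked at A.
At least one path is unblocked, so d-separation fails.

No — W and S are not d-separated given {A}.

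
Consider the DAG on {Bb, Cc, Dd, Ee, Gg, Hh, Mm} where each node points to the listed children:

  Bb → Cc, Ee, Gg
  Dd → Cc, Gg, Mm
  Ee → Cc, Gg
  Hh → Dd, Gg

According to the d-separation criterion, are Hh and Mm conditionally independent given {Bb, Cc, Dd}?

Yes

Enumerating the 6 paths from Hh to Mm and testing each for blocking by {Bb, Cc, Dd}:
Path 1: Hh → Gg ← Dd → Mm
  Gg is a collider here and neither Gg nor any of its descendants is conditioned on, so the collider stays closed — the path is blocked at Gg.
Path 2: Hh → Gg ← Ee ← Bb → Cc ← Dd → Mm
  Gg is a collider here and neither Gg nor any of its descendants is conditioned on, so the collider stays closed — the path is blocked at Gg.
Path 3: Hh → Gg ← Ee → Cc ← Dd → Mm
  Gg is a collider here and neither Gg nor any of its descendants is conditioned on, so the collider stays closed — the path is blocked at Gg.
Path 4: Hh → Gg ← Bb → Ee → Cc ← Dd → Mm
  Gg is a collider here and neither Gg nor any of its descendants is conditioned on, so the collider stays closed — the path is blocked at Gg.
Path 5: Hh → Gg ← Bb → Cc ← Dd → Mm
  Gg is a collider here and neither Gg nor any of its descendants is conditioned on, so the collider stays closed — the path is blocked at Gg.
Path 6: Hh → Dd → Mm
  Dd is a chain here and Dd is conditioned on, so the path is blocked at Dd.
Every path is blocked, so Hh and Mm are d-separated given {Bb, Cc, Dd}.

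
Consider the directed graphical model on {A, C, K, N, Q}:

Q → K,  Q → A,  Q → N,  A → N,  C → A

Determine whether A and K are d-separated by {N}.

No

Enumerating the 2 paths from A to K and testing each for blocking by {N}:
Path 1: A → N ← Q → K
  N is a collider and N is conditioned on, which opens it; Q is a fork and Q is not conditioned on — no node blocks this path, so it is active.
Path 2: A ← Q → K
  Q is a fork and Q is not conditioned on — no node blocks this path, so it is active.
Because an active path exists, A and K are not d-separated.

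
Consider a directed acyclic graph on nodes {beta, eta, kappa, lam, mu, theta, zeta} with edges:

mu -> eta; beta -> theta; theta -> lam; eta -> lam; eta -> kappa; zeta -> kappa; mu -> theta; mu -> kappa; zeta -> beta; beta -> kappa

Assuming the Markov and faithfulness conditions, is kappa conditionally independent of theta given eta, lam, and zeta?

Enumerating the 6 paths from kappa to theta and testing each for blocking by {eta, lam, zeta}:
Path 1: kappa ← beta → theta
  beta is a fork and beta is not conditioned on — no node blocks this path, so it is active.
Path 2: kappa ← zeta → beta → theta
  zeta is a fork here and zeta is conditioned on, so the path is blocked at zeta.
Path 3: kappa ← eta → lam ← theta
  eta is a fork here and eta is conditioned on, so the path is blocked at eta.
Path 4: kappa ← eta ← mu → theta
  eta is a chain here and eta is conditioned on, so the path is blocked at eta.
Path 5: kappa ← mu → theta
  mu is a fork and mu is not conditioned on — no node blocks this path, so it is active.
Path 6: kappa ← mu → eta → lam ← theta
  eta is a chain here and eta is conditioned on, so the path is blocked at eta.
Because an active path exists, kappa and theta are not d-separated.

No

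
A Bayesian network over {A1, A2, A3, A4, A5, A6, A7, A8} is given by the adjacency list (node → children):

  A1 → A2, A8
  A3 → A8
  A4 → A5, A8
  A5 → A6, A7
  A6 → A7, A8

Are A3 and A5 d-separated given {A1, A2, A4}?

Yes — A3 and A5 are d-separated given {A1, A2, A4}.

Enumerating the 3 paths from A3 to A5 and testing each for blocking by {A1, A2, A4}:
  1. A3 → A8 ← A4 → A5 — A8:collider[blocks]; A4:fork[blocks] ⇒ blocked
  2. A3 → A8 ← A6 → A7 ← A5 — A8:collider[blocks]; A6:fork[open]; A7:collider[blocks] ⇒ blocked
  3. A3 → A8 ← A6 ← A5 — A8:collider[blocks]; A6:chain[open] ⇒ blocked
Since every path is blocked, d-separation holds.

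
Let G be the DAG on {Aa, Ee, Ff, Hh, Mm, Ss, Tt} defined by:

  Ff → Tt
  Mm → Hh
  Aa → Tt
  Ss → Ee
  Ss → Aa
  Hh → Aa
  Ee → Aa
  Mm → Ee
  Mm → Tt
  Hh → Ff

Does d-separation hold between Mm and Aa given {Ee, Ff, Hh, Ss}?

Yes — Mm and Aa are d-separated given {Ee, Ff, Hh, Ss}.

6 paths connect Mm and Aa; each must be blocked for d-separation to hold:
Path 1: Mm → Ee → Aa
  Ee is a chain here and Ee is conditioned on, so the path is blocked at Ee.
Path 2: Mm → Ee ← Ss → Aa
  Ss is a fork here and Ss is conditioned on, so the path is blocked at Ss.
Path 3: Mm → Tt ← Aa
  Tt is a collider here and neither Tt nor any of its descendants is conditioned on, so the collider stays closed — the path is blocked at Tt.
Path 4: Mm → Tt ← Ff ← Hh → Aa
  Tt is a collider here and neither Tt nor any of its descendants is conditioned on, so the collider stays closed — the path is blocked at Tt.
Path 5: Mm → Hh → Aa
  Hh is a chain here and Hh is conditioned on, so the path is blocked at Hh.
Path 6: Mm → Hh → Ff → Tt ← Aa
  Hh is a chain here and Hh is conditioned on, so the path is blocked at Hh.
Since every path is blocked, d-separation holds.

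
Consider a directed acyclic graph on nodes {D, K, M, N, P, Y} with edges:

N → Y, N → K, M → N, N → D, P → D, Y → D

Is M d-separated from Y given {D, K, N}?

We examine all 2 paths between M and Y:
Path 1: M → N → D ← Y
  N is a chain here and N is conditioned on, so the path is blocked at N.
Path 2: M → N → Y
  N is a chain here and N is conditioned on, so the path is blocked at N.
Since every path is blocked, d-separation holds.

Yes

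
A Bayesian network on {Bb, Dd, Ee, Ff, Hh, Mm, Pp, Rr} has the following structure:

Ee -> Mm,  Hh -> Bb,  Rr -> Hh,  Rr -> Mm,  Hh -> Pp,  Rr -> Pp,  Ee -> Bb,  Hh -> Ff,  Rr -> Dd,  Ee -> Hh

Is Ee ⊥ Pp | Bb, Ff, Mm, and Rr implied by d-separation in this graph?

No

We examine all 6 paths between Ee and Pp:
  1. Ee → Bb ← Hh → Pp — Bb:collider[open]; Hh:fork[open] ⇒ active
  2. Ee → Bb ← Hh ← Rr → Pp — Bb:collider[open]; Hh:chain[open]; Rr:fork[blocks] ⇒ blocked
  3. Ee → Mm ← Rr → Pp — Mm:collider[open]; Rr:fork[blocks] ⇒ blocked
  4. Ee → Mm ← Rr → Hh → Pp — Mm:collider[open]; Rr:fork[blocks]; Hh:chain[open] ⇒ blocked
  5. Ee → Hh → Pp — Hh:chain[open] ⇒ active
  6. Ee → Hh ← Rr → Pp — Hh:collider[open]; Rr:fork[blocks] ⇒ blocked
At least one path is unblocked, so d-separation fails.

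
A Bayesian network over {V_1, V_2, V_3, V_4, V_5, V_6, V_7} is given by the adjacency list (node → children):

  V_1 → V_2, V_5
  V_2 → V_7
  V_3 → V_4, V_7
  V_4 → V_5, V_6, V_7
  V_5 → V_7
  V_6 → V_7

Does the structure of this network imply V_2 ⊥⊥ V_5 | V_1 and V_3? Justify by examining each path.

We examine all 5 paths between V_2 and V_5:
  1. V_2 ← V_1 → V_5 — V_1:fork[blocks] ⇒ blocked
  2. V_2 → V_7 ← V_3 → V_4 → V_5 — V_7:collider[blocks]; V_3:fork[blocks]; V_4:chain[open] ⇒ blocked
  3. V_2 → V_7 ← V_4 → V_5 — V_7:collider[blocks]; V_4:fork[open] ⇒ blocked
  4. V_2 → V_7 ← V_5 — V_7:collider[blocks] ⇒ blocked
  5. V_2 → V_7 ← V_6 ← V_4 → V_5 — V_7:collider[blocks]; V_6:chain[open]; V_4:fork[open] ⇒ blocked
All paths are blocked; V_2 ⊥ V_5 | {V_1, V_3} holds.

Yes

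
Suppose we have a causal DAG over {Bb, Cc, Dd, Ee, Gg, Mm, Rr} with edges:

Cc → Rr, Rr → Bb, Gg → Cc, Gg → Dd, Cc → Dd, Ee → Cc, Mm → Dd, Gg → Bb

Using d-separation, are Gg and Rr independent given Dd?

Enumerating the 3 paths from Gg to Rr and testing each for blocking by {Dd}:
  1. Gg → Dd ← Cc → Rr — Dd:collider[open]; Cc:fork[open] ⇒ active
  2. Gg → Bb ← Rr — Bb:collider[blocks] ⇒ blocked
  3. Gg → Cc → Rr — Cc:chain[open] ⇒ active
At least one path is unblocked, so d-separation fails.

No — Gg and Rr are not d-separated given {Dd}.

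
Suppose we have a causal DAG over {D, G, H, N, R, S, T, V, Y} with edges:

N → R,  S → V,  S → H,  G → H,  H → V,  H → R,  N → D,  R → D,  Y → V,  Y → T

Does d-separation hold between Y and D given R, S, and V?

No

Enumerating the 4 paths from Y to D and testing each for blocking by {R, S, V}:
Path 1: Y → V ← H → R ← N → D
  V is a collider and V is conditioned on, which opens it; H is a fork and H is not conditioned on; R is a collider and R is conditioned on, which opens it; N is a fork and N is not conditioned on — no node blocks this path, so it is active.
Path 2: Y → V ← H → R → D
  R is a chain here and R is conditioned on, so the path is blocked at R.
Path 3: Y → V ← S → H → R ← N → D
  S is a fork here and S is conditioned on, so the path is blocked at S.
Path 4: Y → V ← S → H → R → D
  S is a fork here and S is conditioned on, so the path is blocked at S.
Since the path Y → V ← H → R ← N → D is active, Y and D are not d-separated given {R, S, V}.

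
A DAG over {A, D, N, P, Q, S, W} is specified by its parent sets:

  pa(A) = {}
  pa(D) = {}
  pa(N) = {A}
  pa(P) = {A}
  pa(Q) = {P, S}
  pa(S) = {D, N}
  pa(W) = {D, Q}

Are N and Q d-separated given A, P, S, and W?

Enumerating the 3 paths from N to Q and testing each for blocking by {A, P, S, W}:
Path 1: N ← A → P → Q
  A is a fork here and A is conditioned on, so the path is blocked at A.
Path 2: N → S → Q
  S is a chain here and S is conditioned on, so the path is blocked at S.
Path 3: N → S ← D → W ← Q
  S is a collider and S is conditioned on, which opens it; D is a fork and D is not conditioned on; W is a collider and W is conditioned on, which opens it — no node blocks this path, so it is active.
Since the path N → S ← D → W ← Q is active, N and Q are not d-separated given {A, P, S, W}.

No — N and Q are not d-separated given {A, P, S, W}.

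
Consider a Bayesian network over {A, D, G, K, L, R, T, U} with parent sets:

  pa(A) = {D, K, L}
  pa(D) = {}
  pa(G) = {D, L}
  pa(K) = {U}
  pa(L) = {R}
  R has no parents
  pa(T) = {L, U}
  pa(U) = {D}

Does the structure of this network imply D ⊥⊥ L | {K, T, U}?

5 paths connect D and L; each must be blocked for d-separation to hold:
Path 1: D → A ← K ← U → T ← L
  A is a collider here and neither A nor any of its descendants is conditioned on, so the collider stays closed — the path is blocked at A.
Path 2: D → A ← L
  A is a collider here and neither A nor any of its descendants is conditioned on, so the collider stays closed — the path is blocked at A.
Path 3: D → U → K → A ← L
  U is a chain here and U is conditioned on, so the path is blocked at U.
Path 4: D → U → T ← L
  U is a chain here and U is conditioned on, so the path is blocked at U.
Path 5: D → G ← L
  G is a collider here and neither G nor any of its descendants is conditioned on, so the collider stays closed — the path is blocked at G.
Every path is blocked, so D and L are d-separated given {K, T, U}.

Yes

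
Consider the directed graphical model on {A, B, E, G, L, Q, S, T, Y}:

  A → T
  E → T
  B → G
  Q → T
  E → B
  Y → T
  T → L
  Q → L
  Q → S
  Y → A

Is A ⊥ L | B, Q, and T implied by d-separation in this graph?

4 paths connect A and L; each must be blocked for d-separation to hold:
Path 1: A ← Y → T ← Q → L
  Q is a fork here and Q is conditioned on, so the path is blocked at Q.
Path 2: A ← Y → T → L
  T is a chain here and T is conditioned on, so the path is blocked at T.
Path 3: A → T ← Q → L
  Q is a fork here and Q is conditioned on, so the path is blocked at Q.
Path 4: A → T → L
  T is a chain here and T is conditioned on, so the path is blocked at T.
Since every path is blocked, d-separation holds.

Yes — A and L are d-separated given {B, Q, T}.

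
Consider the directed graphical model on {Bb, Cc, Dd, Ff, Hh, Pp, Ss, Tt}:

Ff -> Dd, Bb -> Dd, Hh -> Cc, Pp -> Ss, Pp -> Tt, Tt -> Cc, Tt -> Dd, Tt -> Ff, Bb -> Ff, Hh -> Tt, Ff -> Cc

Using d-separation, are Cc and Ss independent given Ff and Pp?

Enumerating the 5 paths from Cc to Ss and testing each for blocking by {Ff, Pp}:
Path 1: Cc ← Hh → Tt ← Pp → Ss
  Pp is a fork here and Pp is conditioned on, so the path is blocked at Pp.
Path 2: Cc ← Ff → Dd ← Tt ← Pp → Ss
  Ff is a fork here and Ff is conditioned on, so the path is blocked at Ff.
Path 3: Cc ← Ff ← Bb → Dd ← Tt ← Pp → Ss
  Ff is a chain here and Ff is conditioned on, so the path is blocked at Ff.
Path 4: Cc ← Ff ← Tt ← Pp → Ss
  Ff is a chain here and Ff is conditioned on, so the path is blocked at Ff.
Path 5: Cc ← Tt ← Pp → Ss
  Pp is a fork here and Pp is conditioned on, so the path is blocked at Pp.
Every path is blocked, so Cc and Ss are d-separated given {Ff, Pp}.

Yes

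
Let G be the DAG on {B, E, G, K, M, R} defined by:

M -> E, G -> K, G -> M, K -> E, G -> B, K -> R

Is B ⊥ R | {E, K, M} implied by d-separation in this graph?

Enumerating the 2 paths from B to R and testing each for blocking by {E, K, M}:
Path 1: B ← G → M → E ← K → R
  M is a chain here and M is conditioned on, so the path is blocked at M.
Path 2: B ← G → K → R
  K is a chain here and K is conditioned on, so the path is blocked at K.
Since every path is blocked, d-separation holds.

Yes — B and R are d-separated given {E, K, M}.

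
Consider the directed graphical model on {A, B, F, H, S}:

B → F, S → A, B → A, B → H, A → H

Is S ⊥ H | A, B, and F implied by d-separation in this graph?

Yes — S and H are d-separated given {A, B, F}.

There are 2 undirected paths between S and H; checking each against the conditioning set {A, B, F}:
Path 1: S → A → H
  A is a chain here and A is conditioned on, so the path is blocked at A.
Path 2: S → A ← B → H
  B is a fork here and B is conditioned on, so the path is blocked at B.
Every path is blocked, so S and H are d-separated given {A, B, F}.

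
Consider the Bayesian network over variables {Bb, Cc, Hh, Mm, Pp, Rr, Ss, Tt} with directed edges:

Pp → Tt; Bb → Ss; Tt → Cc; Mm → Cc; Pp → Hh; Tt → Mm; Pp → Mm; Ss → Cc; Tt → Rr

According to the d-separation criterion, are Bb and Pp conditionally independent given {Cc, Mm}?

No

We examine all 4 paths between Bb and Pp:
  1. Bb → Ss → Cc ← Tt ← Pp — Ss:chain[open]; Cc:collider[open]; Tt:chain[open] ⇒ active
  2. Bb → Ss → Cc ← Tt → Mm ← Pp — Ss:chain[open]; Cc:collider[open]; Tt:fork[open]; Mm:collider[open] ⇒ active
  3. Bb → Ss → Cc ← Mm ← Pp — Ss:chain[open]; Cc:collider[open]; Mm:chain[blocks] ⇒ blocked
  4. Bb → Ss → Cc ← Mm ← Tt ← Pp — Ss:chain[open]; Cc:collider[open]; Mm:chain[blocks]; Tt:chain[open] ⇒ blocked
At least one path is unblocked, so d-separation fails.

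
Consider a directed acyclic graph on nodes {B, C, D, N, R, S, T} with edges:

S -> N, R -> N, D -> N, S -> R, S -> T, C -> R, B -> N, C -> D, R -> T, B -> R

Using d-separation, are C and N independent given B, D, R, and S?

There are 5 undirected paths between C and N; checking each against the conditioning set {B, D, R, S}:
Path 1: C → D → N
  D is a chain here and D is conditioned on, so the path is blocked at D.
Path 2: C → R → N
  R is a chain here and R is conditioned on, so the path is blocked at R.
Path 3: C → R ← S → N
  S is a fork here and S is conditioned on, so the path is blocked at S.
Path 4: C → R → T ← S → N
  R is a chain here and R is conditioned on, so the path is blocked at R.
Path 5: C → R ← B → N
  B is a fork here and B is conditioned on, so the path is blocked at B.
All paths are blocked; C ⊥ N | {B, D, R, S} holds.

Yes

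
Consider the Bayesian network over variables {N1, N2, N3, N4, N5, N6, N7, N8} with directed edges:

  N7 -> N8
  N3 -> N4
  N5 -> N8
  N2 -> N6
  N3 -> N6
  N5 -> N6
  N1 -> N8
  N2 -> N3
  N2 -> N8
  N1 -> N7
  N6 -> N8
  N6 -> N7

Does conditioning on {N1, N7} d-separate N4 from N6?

No

Enumerating the 6 paths from N4 to N6 and testing each for blocking by {N1, N7}:
Path 1: N4 ← N3 ← N2 → N6
  N3 is a chain and N3 is not conditioned on; N2 is a fork and N2 is not conditioned on — no node blocks this path, so it is active.
Path 2: N4 ← N3 ← N2 → N8 ← N5 → N6
  N8 is a collider here and neither N8 nor any of its descendants is conditioned on, so the collider stays closed — the path is blocked at N8.
Path 3: N4 ← N3 ← N2 → N8 ← N7 ← N6
  N8 is a collider here and neither N8 nor any of its descendants is conditioned on, so the collider stays closed — the path is blocked at N8.
Path 4: N4 ← N3 ← N2 → N8 ← N6
  N8 is a collider here and neither N8 nor any of its descendants is conditioned on, so the collider stays closed — the path is blocked at N8.
Path 5: N4 ← N3 ← N2 → N8 ← N1 → N7 ← N6
  N8 is a collider here and neither N8 nor any of its descendants is conditioned on, so the collider stays closed — the path is blocked at N8.
Path 6: N4 ← N3 → N6
  N3 is a fork and N3 is not conditioned on — no node blocks this path, so it is active.
Because an active path exists, N4 and N6 are not d-separated.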